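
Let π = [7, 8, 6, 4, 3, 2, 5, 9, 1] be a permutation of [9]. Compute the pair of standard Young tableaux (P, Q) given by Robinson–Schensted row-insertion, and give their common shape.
P = [1, 5, 9] / [2, 8] / [3] / [4] / [6] / [7];  Q = [1, 2, 8] / [3, 7] / [4] / [5] / [6] / [9];  common shape = (3, 2, 1, 1, 1, 1)

Row-insert the values π_1, π_2, … into P one at a time, bumping the leftmost entry strictly greater than the inserted value down to the next row. The recording tableau Q records, in position (i, j), the step at which that cell was added to P.
  Insert 7 (step 1): P = [7];  Q = [1]
  Insert 8 (step 2): P = [7, 8];  Q = [1, 2]
  Insert 6 (step 3): P = [6, 8] / [7];  Q = [1, 2] / [3]
  Insert 4 (step 4): P = [4, 8] / [6] / [7];  Q = [1, 2] / [3] / [4]
  Insert 3 (step 5): P = [3, 8] / [4] / [6] / [7];  Q = [1, 2] / [3] / [4] / [5]
  Insert 2 (step 6): P = [2, 8] / [3] / [4] / [6] / [7];  Q = [1, 2] / [3] / [4] / [5] / [6]
  Insert 5 (step 7): P = [2, 5] / [3, 8] / [4] / [6] / [7];  Q = [1, 2] / [3, 7] / [4] / [5] / [6]
  Insert 9 (step 8): P = [2, 5, 9] / [3, 8] / [4] / [6] / [7];  Q = [1, 2, 8] / [3, 7] / [4] / [5] / [6]
  Insert 1 (step 9): P = [1, 5, 9] / [2, 8] / [3] / [4] / [6] / [7];  Q = [1, 2, 8] / [3, 7] / [4] / [5] / [6] / [9]
Final shape: (3, 2, 1, 1, 1, 1).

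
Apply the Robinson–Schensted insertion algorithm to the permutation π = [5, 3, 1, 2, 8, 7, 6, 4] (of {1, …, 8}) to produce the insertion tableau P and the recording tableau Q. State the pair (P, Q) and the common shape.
P = [1, 2, 4] / [3, 6] / [5, 7] / [8];  Q = [1, 4, 5] / [2, 6] / [3, 7] / [8];  common shape = (3, 2, 2, 1)

Row-insert the values π_1, π_2, … into P one at a time, bumping the leftmost entry strictly greater than the inserted value down to the next row. The recording tableau Q records, in position (i, j), the step at which that cell was added to P.
  Insert 5 (step 1): P = [5];  Q = [1]
  Insert 3 (step 2): P = [3] / [5];  Q = [1] / [2]
  Insert 1 (step 3): P = [1] / [3] / [5];  Q = [1] / [2] / [3]
  Insert 2 (step 4): P = [1, 2] / [3] / [5];  Q = [1, 4] / [2] / [3]
  Insert 8 (step 5): P = [1, 2, 8] / [3] / [5];  Q = [1, 4, 5] / [2] / [3]
  Insert 7 (step 6): P = [1, 2, 7] / [3, 8] / [5];  Q = [1, 4, 5] / [2, 6] / [3]
  Insert 6 (step 7): P = [1, 2, 6] / [3, 7] / [5, 8];  Q = [1, 4, 5] / [2, 6] / [3, 7]
  Insert 4 (step 8): P = [1, 2, 4] / [3, 6] / [5, 7] / [8];  Q = [1, 4, 5] / [2, 6] / [3, 7] / [8]
Final shape: (3, 2, 2, 1).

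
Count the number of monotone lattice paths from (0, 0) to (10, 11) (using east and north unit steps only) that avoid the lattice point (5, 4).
Number of paths = 252924

Total paths from (0, 0) to (10, 11): C(21, 10) = 352716. Paths through (5, 4): (paths (0, 0) → (5, 4)) × (paths (5, 4) → (10, 11)) = C(9, 5) · C(12, 5) = 126 · 792 = 99792. Avoidance count = 352716 − 99792 = 252924.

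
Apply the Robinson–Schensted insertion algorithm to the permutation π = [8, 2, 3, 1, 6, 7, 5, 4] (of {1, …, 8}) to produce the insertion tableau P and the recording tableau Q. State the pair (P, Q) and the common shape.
P = [1, 3, 4, 7] / [2, 5] / [6] / [8];  Q = [1, 3, 5, 6] / [2, 7] / [4] / [8];  common shape = (4, 2, 1, 1)

Row-insert the values π_1, π_2, … into P one at a time, bumping the leftmost entry strictly greater than the inserted value down to the next row. The recording tableau Q records, in position (i, j), the step at which that cell was added to P.
  Insert 8 (step 1): P = [8];  Q = [1]
  Insert 2 (step 2): P = [2] / [8];  Q = [1] / [2]
  Insert 3 (step 3): P = [2, 3] / [8];  Q = [1, 3] / [2]
  Insert 1 (step 4): P = [1, 3] / [2] / [8];  Q = [1, 3] / [2] / [4]
  Insert 6 (step 5): P = [1, 3, 6] / [2] / [8];  Q = [1, 3, 5] / [2] / [4]
  Insert 7 (step 6): P = [1, 3, 6, 7] / [2] / [8];  Q = [1, 3, 5, 6] / [2] / [4]
  Insert 5 (step 7): P = [1, 3, 5, 7] / [2, 6] / [8];  Q = [1, 3, 5, 6] / [2, 7] / [4]
  Insert 4 (step 8): P = [1, 3, 4, 7] / [2, 5] / [6] / [8];  Q = [1, 3, 5, 6] / [2, 7] / [4] / [8]
Final shape: (4, 2, 1, 1).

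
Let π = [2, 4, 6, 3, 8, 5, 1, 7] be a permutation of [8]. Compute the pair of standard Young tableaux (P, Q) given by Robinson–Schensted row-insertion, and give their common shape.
P = [1, 3, 5, 7] / [2, 6, 8] / [4];  Q = [1, 2, 3, 5] / [4, 6, 8] / [7];  common shape = (4, 3, 1)

Row-insert the values π_1, π_2, … into P one at a time, bumping the leftmost entry strictly greater than the inserted value down to the next row. The recording tableau Q records, in position (i, j), the step at which that cell was added to P.
  Insert 2 (step 1): P = [2];  Q = [1]
  Insert 4 (step 2): P = [2, 4];  Q = [1, 2]
  Insert 6 (step 3): P = [2, 4, 6];  Q = [1, 2, 3]
  Insert 3 (step 4): P = [2, 3, 6] / [4];  Q = [1, 2, 3] / [4]
  Insert 8 (step 5): P = [2, 3, 6, 8] / [4];  Q = [1, 2, 3, 5] / [4]
  Insert 5 (step 6): P = [2, 3, 5, 8] / [4, 6];  Q = [1, 2, 3, 5] / [4, 6]
  Insert 1 (step 7): P = [1, 3, 5, 8] / [2, 6] / [4];  Q = [1, 2, 3, 5] / [4, 6] / [7]
  Insert 7 (step 8): P = [1, 3, 5, 7] / [2, 6, 8] / [4];  Q = [1, 2, 3, 5] / [4, 6, 8] / [7]
Final shape: (4, 3, 1).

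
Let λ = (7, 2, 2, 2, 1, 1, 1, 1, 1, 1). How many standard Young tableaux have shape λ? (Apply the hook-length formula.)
# SYT of shape (7, 2, 2, 2, 1, 1, 1, 1, 1, 1) = 2263261

Hook-length formula: f^λ = n! / Π hook(c), product over all cells c of the Young diagram. For λ = (7, 2, 2, 2, 1, 1, 1, 1, 1, 1), n = 19 boxes. Hook lengths by row (left-to-right, top-to-bottom): [16, 9, 5, 4, 3, 2, 1]; [10, 3]; [9, 2]; [8, 1]; [6]; [5]; [4]; [3]; [2]; [1]. Product of hooks = 53747712000. So f^λ = 19! / 53747712000 = 121645100408832000 / 53747712000 = 2263261.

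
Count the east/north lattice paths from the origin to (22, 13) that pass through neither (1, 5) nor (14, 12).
Number of paths = 1367851710

Inclusion–exclusion. Total paths: C(35, 22) = 1476337800. Through P₁: C(6, 1)·C(29, 21) = 25752870. Through P₂: C(26, 14)·C(9, 8) = 86919300. Since P₁ is strictly southwest of P₂, a monotone path through both must visit P₁ then P₂; paths through both = C(6, 1)·C(20, 13)·C(9, 8) = 4186080. Avoid both = 1476337800 − 25752870 − 86919300 + 4186080 = 1367851710.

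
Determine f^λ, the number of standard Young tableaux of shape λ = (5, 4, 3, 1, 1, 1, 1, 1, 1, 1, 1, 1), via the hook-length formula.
# SYT of shape (5, 4, 3, 1, 1, 1, 1, 1, 1, 1, 1, 1) = 24249225

Hook-length formula: f^λ = n! / Π hook(c), product over all cells c of the Young diagram. For λ = (5, 4, 3, 1, 1, 1, 1, 1, 1, 1, 1, 1), n = 21 boxes. Hook lengths by row (left-to-right, top-to-bottom): [16, 6, 5, 3, 1]; [14, 4, 3, 1]; [12, 2, 1]; [9]; [8]; [7]; [6]; [5]; [4]; [3]; [2]; [1]. Product of hooks = 2106910310400. So f^λ = 21! / 2106910310400 = 51090942171709440000 / 2106910310400 = 24249225.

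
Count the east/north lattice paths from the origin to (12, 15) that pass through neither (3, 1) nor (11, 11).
Number of paths = 11463100

Inclusion–exclusion. Total paths: C(27, 12) = 17383860. Through P₁: C(4, 3)·C(23, 9) = 3268760. Through P₂: C(22, 11)·C(5, 1) = 3527160. Since P₁ is strictly southwest of P₂, a monotone path through both must visit P₁ then P₂; paths through both = C(4, 3)·C(18, 8)·C(5, 1) = 875160. Avoid both = 17383860 − 3268760 − 3527160 + 875160 = 11463100.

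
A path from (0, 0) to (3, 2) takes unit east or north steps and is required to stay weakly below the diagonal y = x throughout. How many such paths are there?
Number of paths = 5

By the reflection principle (André's argument), the number of monotone paths to (3, 2) with n ≤ m that never go above y = x is C(5, 3) − C(5, 4) = 10 − 5 = 5.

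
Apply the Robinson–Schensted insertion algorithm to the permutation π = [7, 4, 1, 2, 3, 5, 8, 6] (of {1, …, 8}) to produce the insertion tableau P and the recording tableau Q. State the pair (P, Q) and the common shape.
P = [1, 2, 3, 5, 6] / [4, 8] / [7];  Q = [1, 4, 5, 6, 7] / [2, 8] / [3];  common shape = (5, 2, 1)

Row-insert the values π_1, π_2, … into P one at a time, bumping the leftmost entry strictly greater than the inserted value down to the next row. The recording tableau Q records, in position (i, j), the step at which that cell was added to P.
  Insert 7 (step 1): P = [7];  Q = [1]
  Insert 4 (step 2): P = [4] / [7];  Q = [1] / [2]
  Insert 1 (step 3): P = [1] / [4] / [7];  Q = [1] / [2] / [3]
  Insert 2 (step 4): P = [1, 2] / [4] / [7];  Q = [1, 4] / [2] / [3]
  Insert 3 (step 5): P = [1, 2, 3] / [4] / [7];  Q = [1, 4, 5] / [2] / [3]
  Insert 5 (step 6): P = [1, 2, 3, 5] / [4] / [7];  Q = [1, 4, 5, 6] / [2] / [3]
  Insert 8 (step 7): P = [1, 2, 3, 5, 8] / [4] / [7];  Q = [1, 4, 5, 6, 7] / [2] / [3]
  Insert 6 (step 8): P = [1, 2, 3, 5, 6] / [4, 8] / [7];  Q = [1, 4, 5, 6, 7] / [2, 8] / [3]
Final shape: (5, 2, 1).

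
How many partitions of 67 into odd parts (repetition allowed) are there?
p_odd(67) = 22250

Enumerate partitions using only odd parts via the recurrence o(n, m) = o(n, m−2) + o(n−m, m) over odd m, starting from the largest odd part ≤ n. This gives p_odd(67) = 22250. (Euler's theorem: equals the count of distinct-part partitions.)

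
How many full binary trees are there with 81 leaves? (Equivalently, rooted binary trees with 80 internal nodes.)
C_80 = 1136359577947336271931632877004667456667613940

These full binary trees are counted by the Catalan number C_n = (1/(n + 1)) · C(2n, n). For n = 80: C_80 = (1/81) · C(160, 80) = 92045125813734238026462263037378063990076729140/81 = 1136359577947336271931632877004667456667613940.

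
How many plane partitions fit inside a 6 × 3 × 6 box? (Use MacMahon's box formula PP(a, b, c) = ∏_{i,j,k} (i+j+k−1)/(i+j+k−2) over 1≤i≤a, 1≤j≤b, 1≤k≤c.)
PP(6, 3, 6) = 24293412

Evaluate the triple product over i = 1..6, j = 1..3, k = 1..6. The factors are (2/1) · (3/2) · (4/3) · (5/4) · (6/5) · (7/6) · (3/2) · (4/3) · … (108 factors total). The numerators and denominators telescope so the product is an integer; carrying out the multiplication exactly gives PP(6, 3, 6) = 24293412.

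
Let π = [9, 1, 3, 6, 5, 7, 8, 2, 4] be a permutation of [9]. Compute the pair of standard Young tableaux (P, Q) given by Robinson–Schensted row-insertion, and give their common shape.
P = [1, 2, 4, 7, 8] / [3, 5] / [6] / [9];  Q = [1, 3, 4, 6, 7] / [2, 9] / [5] / [8];  common shape = (5, 2, 1, 1)

Row-insert the values π_1, π_2, … into P one at a time, bumping the leftmost entry strictly greater than the inserted value down to the next row. The recording tableau Q records, in position (i, j), the step at which that cell was added to P.
  Insert 9 (step 1): P = [9];  Q = [1]
  Insert 1 (step 2): P = [1] / [9];  Q = [1] / [2]
  Insert 3 (step 3): P = [1, 3] / [9];  Q = [1, 3] / [2]
  Insert 6 (step 4): P = [1, 3, 6] / [9];  Q = [1, 3, 4] / [2]
  Insert 5 (step 5): P = [1, 3, 5] / [6] / [9];  Q = [1, 3, 4] / [2] / [5]
  Insert 7 (step 6): P = [1, 3, 5, 7] / [6] / [9];  Q = [1, 3, 4, 6] / [2] / [5]
  Insert 8 (step 7): P = [1, 3, 5, 7, 8] / [6] / [9];  Q = [1, 3, 4, 6, 7] / [2] / [5]
  Insert 2 (step 8): P = [1, 2, 5, 7, 8] / [3] / [6] / [9];  Q = [1, 3, 4, 6, 7] / [2] / [5] / [8]
  Insert 4 (step 9): P = [1, 2, 4, 7, 8] / [3, 5] / [6] / [9];  Q = [1, 3, 4, 6, 7] / [2, 9] / [5] / [8]
Final shape: (5, 2, 1, 1).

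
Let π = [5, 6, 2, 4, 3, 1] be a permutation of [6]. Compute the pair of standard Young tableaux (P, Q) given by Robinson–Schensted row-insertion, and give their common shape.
P = [1, 3] / [2, 6] / [4] / [5];  Q = [1, 2] / [3, 4] / [5] / [6];  common shape = (2, 2, 1, 1)

Row-insert the values π_1, π_2, … into P one at a time, bumping the leftmost entry strictly greater than the inserted value down to the next row. The recording tableau Q records, in position (i, j), the step at which that cell was added to P.
  Insert 5 (step 1): P = [5];  Q = [1]
  Insert 6 (step 2): P = [5, 6];  Q = [1, 2]
  Insert 2 (step 3): P = [2, 6] / [5];  Q = [1, 2] / [3]
  Insert 4 (step 4): P = [2, 4] / [5, 6];  Q = [1, 2] / [3, 4]
  Insert 3 (step 5): P = [2, 3] / [4, 6] / [5];  Q = [1, 2] / [3, 4] / [5]
  Insert 1 (step 6): P = [1, 3] / [2, 6] / [4] / [5];  Q = [1, 2] / [3, 4] / [5] / [6]
Final shape: (2, 2, 1, 1).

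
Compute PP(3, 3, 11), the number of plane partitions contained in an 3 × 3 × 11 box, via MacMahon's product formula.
PP(3, 3, 11) = 2318680

Evaluate the triple product over i = 1..3, j = 1..3, k = 1..11. The factors are (2/1) · (3/2) · (4/3) · (5/4) · (6/5) · (7/6) · (8/7) · (9/8) · … (99 factors total). The numerators and denominators telescope so the product is an integer; carrying out the multiplication exactly gives PP(3, 3, 11) = 2318680.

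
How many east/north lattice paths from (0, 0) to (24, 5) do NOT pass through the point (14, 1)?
Number of paths = 103740

Total paths from (0, 0) to (24, 5): C(29, 24) = 118755. Paths through (14, 1): (paths (0, 0) → (14, 1)) × (paths (14, 1) → (24, 5)) = C(15, 14) · C(14, 10) = 15 · 1001 = 15015. Avoidance count = 118755 − 15015 = 103740.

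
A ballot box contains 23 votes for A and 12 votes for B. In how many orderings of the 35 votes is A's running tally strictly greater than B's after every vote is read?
Strict-lead orderings = 262256280

Total orderings of the 35 votes with 23 for A: C(35, 23) = 834451800. By the Bertrand ballot formula (Cycle Lemma / reflection principle), the number of orderings in which A is strictly ahead of B throughout is (p − q)/(p + q) · C(p + q, p) = (23 − 12)/(23 + 12) · 834451800 = 262256280.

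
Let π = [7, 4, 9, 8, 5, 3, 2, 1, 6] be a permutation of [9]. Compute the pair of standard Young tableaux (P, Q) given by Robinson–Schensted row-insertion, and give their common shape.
P = [1, 5, 6] / [2, 8] / [3] / [4] / [7] / [9];  Q = [1, 3, 9] / [2, 4] / [5] / [6] / [7] / [8];  common shape = (3, 2, 1, 1, 1, 1)

Row-insert the values π_1, π_2, … into P one at a time, bumping the leftmost entry strictly greater than the inserted value down to the next row. The recording tableau Q records, in position (i, j), the step at which that cell was added to P.
  Insert 7 (step 1): P = [7];  Q = [1]
  Insert 4 (step 2): P = [4] / [7];  Q = [1] / [2]
  Insert 9 (step 3): P = [4, 9] / [7];  Q = [1, 3] / [2]
  Insert 8 (step 4): P = [4, 8] / [7, 9];  Q = [1, 3] / [2, 4]
  Insert 5 (step 5): P = [4, 5] / [7, 8] / [9];  Q = [1, 3] / [2, 4] / [5]
  Insert 3 (step 6): P = [3, 5] / [4, 8] / [7] / [9];  Q = [1, 3] / [2, 4] / [5] / [6]
  Insert 2 (step 7): P = [2, 5] / [3, 8] / [4] / [7] / [9];  Q = [1, 3] / [2, 4] / [5] / [6] / [7]
  Insert 1 (step 8): P = [1, 5] / [2, 8] / [3] / [4] / [7] / [9];  Q = [1, 3] / [2, 4] / [5] / [6] / [7] / [8]
  Insert 6 (step 9): P = [1, 5, 6] / [2, 8] / [3] / [4] / [7] / [9];  Q = [1, 3, 9] / [2, 4] / [5] / [6] / [7] / [8]
Final shape: (3, 2, 1, 1, 1, 1).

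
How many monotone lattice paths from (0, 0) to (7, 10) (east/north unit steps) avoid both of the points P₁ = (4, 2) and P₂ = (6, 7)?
Number of paths = 11369

Inclusion–exclusion. Total paths: C(17, 7) = 19448. Through P₁: C(6, 4)·C(11, 3) = 2475. Through P₂: C(13, 6)·C(4, 1) = 6864. Since P₁ is strictly southwest of P₂, a monotone path through both must visit P₁ then P₂; paths through both = C(6, 4)·C(7, 2)·C(4, 1) = 1260. Avoid both = 19448 − 2475 − 6864 + 1260 = 11369.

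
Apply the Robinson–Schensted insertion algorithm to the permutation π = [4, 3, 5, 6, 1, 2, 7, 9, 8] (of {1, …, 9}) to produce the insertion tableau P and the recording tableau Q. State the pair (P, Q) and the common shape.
P = [1, 2, 6, 7, 8] / [3, 5, 9] / [4];  Q = [1, 3, 4, 7, 8] / [2, 6, 9] / [5];  common shape = (5, 3, 1)

Row-insert the values π_1, π_2, … into P one at a time, bumping the leftmost entry strictly greater than the inserted value down to the next row. The recording tableau Q records, in position (i, j), the step at which that cell was added to P.
  Insert 4 (step 1): P = [4];  Q = [1]
  Insert 3 (step 2): P = [3] / [4];  Q = [1] / [2]
  Insert 5 (step 3): P = [3, 5] / [4];  Q = [1, 3] / [2]
  Insert 6 (step 4): P = [3, 5, 6] / [4];  Q = [1, 3, 4] / [2]
  Insert 1 (step 5): P = [1, 5, 6] / [3] / [4];  Q = [1, 3, 4] / [2] / [5]
  Insert 2 (step 6): P = [1, 2, 6] / [3, 5] / [4];  Q = [1, 3, 4] / [2, 6] / [5]
  Insert 7 (step 7): P = [1, 2, 6, 7] / [3, 5] / [4];  Q = [1, 3, 4, 7] / [2, 6] / [5]
  Insert 9 (step 8): P = [1, 2, 6, 7, 9] / [3, 5] / [4];  Q = [1, 3, 4, 7, 8] / [2, 6] / [5]
  Insert 8 (step 9): P = [1, 2, 6, 7, 8] / [3, 5, 9] / [4];  Q = [1, 3, 4, 7, 8] / [2, 6, 9] / [5]
Final shape: (5, 3, 1).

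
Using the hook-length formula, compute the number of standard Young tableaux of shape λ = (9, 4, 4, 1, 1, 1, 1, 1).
# SYT of shape (9, 4, 4, 1, 1, 1, 1, 1) = 522813291

Hook-length formula: f^λ = n! / Π hook(c), product over all cells c of the Young diagram. For λ = (9, 4, 4, 1, 1, 1, 1, 1), n = 22 boxes. Hook lengths by row (left-to-right, top-to-bottom): [16, 10, 9, 8, 5, 4, 3, 2, 1]; [10, 4, 3, 2]; [9, 3, 2, 1]; [5]; [4]; [3]; [2]; [1]. Product of hooks = 2149908480000. So f^λ = 22! / 2149908480000 = 1124000727777607680000 / 2149908480000 = 522813291.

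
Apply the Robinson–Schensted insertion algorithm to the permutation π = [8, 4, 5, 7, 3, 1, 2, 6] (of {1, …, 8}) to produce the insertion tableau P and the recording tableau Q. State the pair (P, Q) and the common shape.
P = [1, 2, 6] / [3, 5, 7] / [4] / [8];  Q = [1, 3, 4] / [2, 7, 8] / [5] / [6];  common shape = (3, 3, 1, 1)

Row-insert the values π_1, π_2, … into P one at a time, bumping the leftmost entry strictly greater than the inserted value down to the next row. The recording tableau Q records, in position (i, j), the step at which that cell was added to P.
  Insert 8 (step 1): P = [8];  Q = [1]
  Insert 4 (step 2): P = [4] / [8];  Q = [1] / [2]
  Insert 5 (step 3): P = [4, 5] / [8];  Q = [1, 3] / [2]
  Insert 7 (step 4): P = [4, 5, 7] / [8];  Q = [1, 3, 4] / [2]
  Insert 3 (step 5): P = [3, 5, 7] / [4] / [8];  Q = [1, 3, 4] / [2] / [5]
  Insert 1 (step 6): P = [1, 5, 7] / [3] / [4] / [8];  Q = [1, 3, 4] / [2] / [5] / [6]
  Insert 2 (step 7): P = [1, 2, 7] / [3, 5] / [4] / [8];  Q = [1, 3, 4] / [2, 7] / [5] / [6]
  Insert 6 (step 8): P = [1, 2, 6] / [3, 5, 7] / [4] / [8];  Q = [1, 3, 4] / [2, 7, 8] / [5] / [6]
Final shape: (3, 3, 1, 1).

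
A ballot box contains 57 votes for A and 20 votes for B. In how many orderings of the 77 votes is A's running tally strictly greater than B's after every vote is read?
Strict-lead orderings = 707552760578112140

Total orderings of the 77 votes with 57 for A: C(77, 57) = 1472474663905800940. By the Bertrand ballot formula (Cycle Lemma / reflection principle), the number of orderings in which A is strictly ahead of B throughout is (p − q)/(p + q) · C(p + q, p) = (57 − 20)/(57 + 20) · 1472474663905800940 = 707552760578112140.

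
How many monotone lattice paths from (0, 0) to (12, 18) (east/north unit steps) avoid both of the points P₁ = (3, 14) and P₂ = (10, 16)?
Number of paths = 54283495

Inclusion–exclusion. Total paths: C(30, 12) = 86493225. Through P₁: C(17, 3)·C(13, 9) = 486200. Through P₂: C(26, 10)·C(4, 2) = 31870410. Since P₁ is strictly southwest of P₂, a monotone path through both must visit P₁ then P₂; paths through both = C(17, 3)·C(9, 7)·C(4, 2) = 146880. Avoid both = 86493225 − 486200 − 31870410 + 146880 = 54283495.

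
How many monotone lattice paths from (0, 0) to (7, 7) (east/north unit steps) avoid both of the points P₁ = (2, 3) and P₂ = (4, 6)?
Number of paths = 1732

Inclusion–exclusion. Total paths: C(14, 7) = 3432. Through P₁: C(5, 2)·C(9, 5) = 1260. Through P₂: C(10, 4)·C(4, 3) = 840. Since P₁ is strictly southwest of P₂, a monotone path through both must visit P₁ then P₂; paths through both = C(5, 2)·C(5, 2)·C(4, 3) = 400. Avoid both = 3432 − 1260 − 840 + 400 = 1732.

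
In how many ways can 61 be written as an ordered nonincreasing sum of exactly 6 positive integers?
p(61, 6 parts) = 13702

Partitions of n into exactly k parts are in bijection with partitions of n − k into at most k parts (subtract 1 from each part). So p(61, exactly 6) = p(55, parts ≤ 6). Computing via the recurrence p(m, j) = p(m, j−1) + p(m−j, j) gives 13702.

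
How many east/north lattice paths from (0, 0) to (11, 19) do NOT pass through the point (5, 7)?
Number of paths = 39924612

Total paths from (0, 0) to (11, 19): C(30, 11) = 54627300. Paths through (5, 7): (paths (0, 0) → (5, 7)) × (paths (5, 7) → (11, 19)) = C(12, 5) · C(18, 6) = 792 · 18564 = 14702688. Avoidance count = 54627300 − 14702688 = 39924612.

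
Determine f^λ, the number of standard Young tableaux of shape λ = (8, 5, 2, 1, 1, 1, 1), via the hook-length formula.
# SYT of shape (8, 5, 2, 1, 1, 1, 1) = 17736576

Hook-length formula: f^λ = n! / Π hook(c), product over all cells c of the Young diagram. For λ = (8, 5, 2, 1, 1, 1, 1), n = 19 boxes. Hook lengths by row (left-to-right, top-to-bottom): [14, 9, 7, 6, 5, 3, 2, 1]; [10, 5, 3, 2, 1]; [6, 1]; [4]; [3]; [2]; [1]. Product of hooks = 6858432000. So f^λ = 19! / 6858432000 = 121645100408832000 / 6858432000 = 17736576.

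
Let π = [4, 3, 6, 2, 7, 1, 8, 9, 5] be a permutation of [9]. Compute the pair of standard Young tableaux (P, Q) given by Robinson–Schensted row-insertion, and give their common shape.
P = [1, 5, 7, 8, 9] / [2, 6] / [3] / [4];  Q = [1, 3, 5, 7, 8] / [2, 9] / [4] / [6];  common shape = (5, 2, 1, 1)

Row-insert the values π_1, π_2, … into P one at a time, bumping the leftmost entry strictly greater than the inserted value down to the next row. The recording tableau Q records, in position (i, j), the step at which that cell was added to P.
  Insert 4 (step 1): P = [4];  Q = [1]
  Insert 3 (step 2): P = [3] / [4];  Q = [1] / [2]
  Insert 6 (step 3): P = [3, 6] / [4];  Q = [1, 3] / [2]
  Insert 2 (step 4): P = [2, 6] / [3] / [4];  Q = [1, 3] / [2] / [4]
  Insert 7 (step 5): P = [2, 6, 7] / [3] / [4];  Q = [1, 3, 5] / [2] / [4]
  Insert 1 (step 6): P = [1, 6, 7] / [2] / [3] / [4];  Q = [1, 3, 5] / [2] / [4] / [6]
  Insert 8 (step 7): P = [1, 6, 7, 8] / [2] / [3] / [4];  Q = [1, 3, 5, 7] / [2] / [4] / [6]
  Insert 9 (step 8): P = [1, 6, 7, 8, 9] / [2] / [3] / [4];  Q = [1, 3, 5, 7, 8] / [2] / [4] / [6]
  Insert 5 (step 9): P = [1, 5, 7, 8, 9] / [2, 6] / [3] / [4];  Q = [1, 3, 5, 7, 8] / [2, 9] / [4] / [6]
Final shape: (5, 2, 1, 1).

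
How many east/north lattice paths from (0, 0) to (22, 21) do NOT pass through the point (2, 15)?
Number of paths = 1052018170580

Total paths from (0, 0) to (22, 21): C(43, 22) = 1052049481860. Paths through (2, 15): (paths (0, 0) → (2, 15)) × (paths (2, 15) → (22, 21)) = C(17, 2) · C(26, 20) = 136 · 230230 = 31311280. Avoidance count = 1052049481860 − 31311280 = 1052018170580.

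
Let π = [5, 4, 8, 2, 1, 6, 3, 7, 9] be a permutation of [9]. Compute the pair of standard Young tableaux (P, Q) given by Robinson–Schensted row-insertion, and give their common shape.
P = [1, 3, 7, 9] / [2, 6] / [4, 8] / [5];  Q = [1, 3, 8, 9] / [2, 6] / [4, 7] / [5];  common shape = (4, 2, 2, 1)

Row-insert the values π_1, π_2, … into P one at a time, bumping the leftmost entry strictly greater than the inserted value down to the next row. The recording tableau Q records, in position (i, j), the step at which that cell was added to P.
  Insert 5 (step 1): P = [5];  Q = [1]
  Insert 4 (step 2): P = [4] / [5];  Q = [1] / [2]
  Insert 8 (step 3): P = [4, 8] / [5];  Q = [1, 3] / [2]
  Insert 2 (step 4): P = [2, 8] / [4] / [5];  Q = [1, 3] / [2] / [4]
  Insert 1 (step 5): P = [1, 8] / [2] / [4] / [5];  Q = [1, 3] / [2] / [4] / [5]
  Insert 6 (step 6): P = [1, 6] / [2, 8] / [4] / [5];  Q = [1, 3] / [2, 6] / [4] / [5]
  Insert 3 (step 7): P = [1, 3] / [2, 6] / [4, 8] / [5];  Q = [1, 3] / [2, 6] / [4, 7] / [5]
  Insert 7 (step 8): P = [1, 3, 7] / [2, 6] / [4, 8] / [5];  Q = [1, 3, 8] / [2, 6] / [4, 7] / [5]
  Insert 9 (step 9): P = [1, 3, 7, 9] / [2, 6] / [4, 8] / [5];  Q = [1, 3, 8, 9] / [2, 6] / [4, 7] / [5]
Final shape: (4, 2, 2, 1).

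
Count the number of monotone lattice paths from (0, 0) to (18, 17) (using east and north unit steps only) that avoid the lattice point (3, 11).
Number of paths = 4517815554

Total paths from (0, 0) to (18, 17): C(35, 18) = 4537567650. Paths through (3, 11): (paths (0, 0) → (3, 11)) × (paths (3, 11) → (18, 17)) = C(14, 3) · C(21, 15) = 364 · 54264 = 19752096. Avoidance count = 4537567650 − 19752096 = 4517815554.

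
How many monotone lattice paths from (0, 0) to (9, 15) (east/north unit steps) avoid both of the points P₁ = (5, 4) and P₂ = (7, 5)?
Number of paths = 1108190

Inclusion–exclusion. Total paths: C(24, 9) = 1307504. Through P₁: C(9, 5)·C(15, 4) = 171990. Through P₂: C(12, 7)·C(12, 2) = 52272. Since P₁ is strictly southwest of P₂, a monotone path through both must visit P₁ then P₂; paths through both = C(9, 5)·C(3, 2)·C(12, 2) = 24948. Avoid both = 1307504 − 171990 − 52272 + 24948 = 1108190.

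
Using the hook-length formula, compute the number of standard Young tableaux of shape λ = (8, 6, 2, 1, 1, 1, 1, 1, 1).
# SYT of shape (8, 6, 2, 1, 1, 1, 1, 1, 1) = 430890075

Hook-length formula: f^λ = n! / Π hook(c), product over all cells c of the Young diagram. For λ = (8, 6, 2, 1, 1, 1, 1, 1, 1), n = 22 boxes. Hook lengths by row (left-to-right, top-to-bottom): [16, 9, 7, 6, 5, 4, 2, 1]; [13, 6, 4, 3, 2, 1]; [8, 1]; [6]; [5]; [4]; [3]; [2]; [1]. Product of hooks = 2608555622400. So f^λ = 22! / 2608555622400 = 1124000727777607680000 / 2608555622400 = 430890075.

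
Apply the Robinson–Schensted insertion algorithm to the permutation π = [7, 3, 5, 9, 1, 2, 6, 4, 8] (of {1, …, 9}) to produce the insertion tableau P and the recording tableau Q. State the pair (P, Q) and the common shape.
P = [1, 2, 4, 8] / [3, 5, 6] / [7, 9];  Q = [1, 3, 4, 9] / [2, 6, 7] / [5, 8];  common shape = (4, 3, 2)

Row-insert the values π_1, π_2, … into P one at a time, bumping the leftmost entry strictly greater than the inserted value down to the next row. The recording tableau Q records, in position (i, j), the step at which that cell was added to P.
  Insert 7 (step 1): P = [7];  Q = [1]
  Insert 3 (step 2): P = [3] / [7];  Q = [1] / [2]
  Insert 5 (step 3): P = [3, 5] / [7];  Q = [1, 3] / [2]
  Insert 9 (step 4): P = [3, 5, 9] / [7];  Q = [1, 3, 4] / [2]
  Insert 1 (step 5): P = [1, 5, 9] / [3] / [7];  Q = [1, 3, 4] / [2] / [5]
  Insert 2 (step 6): P = [1, 2, 9] / [3, 5] / [7];  Q = [1, 3, 4] / [2, 6] / [5]
  Insert 6 (step 7): P = [1, 2, 6] / [3, 5, 9] / [7];  Q = [1, 3, 4] / [2, 6, 7] / [5]
  Insert 4 (step 8): P = [1, 2, 4] / [3, 5, 6] / [7, 9];  Q = [1, 3, 4] / [2, 6, 7] / [5, 8]
  Insert 8 (step 9): P = [1, 2, 4, 8] / [3, 5, 6] / [7, 9];  Q = [1, 3, 4, 9] / [2, 6, 7] / [5, 8]
Final shape: (4, 3, 2).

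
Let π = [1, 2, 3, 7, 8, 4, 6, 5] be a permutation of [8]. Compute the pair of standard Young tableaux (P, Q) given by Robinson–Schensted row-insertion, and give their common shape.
P = [1, 2, 3, 4, 5] / [6, 8] / [7];  Q = [1, 2, 3, 4, 5] / [6, 7] / [8];  common shape = (5, 2, 1)

Row-insert the values π_1, π_2, … into P one at a time, bumping the leftmost entry strictly greater than the inserted value down to the next row. The recording tableau Q records, in position (i, j), the step at which that cell was added to P.
  Insert 1 (step 1): P = [1];  Q = [1]
  Insert 2 (step 2): P = [1, 2];  Q = [1, 2]
  Insert 3 (step 3): P = [1, 2, 3];  Q = [1, 2, 3]
  Insert 7 (step 4): P = [1, 2, 3, 7];  Q = [1, 2, 3, 4]
  Insert 8 (step 5): P = [1, 2, 3, 7, 8];  Q = [1, 2, 3, 4, 5]
  Insert 4 (step 6): P = [1, 2, 3, 4, 8] / [7];  Q = [1, 2, 3, 4, 5] / [6]
  Insert 6 (step 7): P = [1, 2, 3, 4, 6] / [7, 8];  Q = [1, 2, 3, 4, 5] / [6, 7]
  Insert 5 (step 8): P = [1, 2, 3, 4, 5] / [6, 8] / [7];  Q = [1, 2, 3, 4, 5] / [6, 7] / [8]
Final shape: (5, 2, 1).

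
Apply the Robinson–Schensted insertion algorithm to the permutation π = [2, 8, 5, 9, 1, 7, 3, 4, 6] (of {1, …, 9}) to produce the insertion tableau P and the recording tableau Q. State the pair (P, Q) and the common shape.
P = [1, 3, 4, 6] / [2, 5, 7] / [8, 9];  Q = [1, 2, 4, 9] / [3, 6, 8] / [5, 7];  common shape = (4, 3, 2)

Row-insert the values π_1, π_2, … into P one at a time, bumping the leftmost entry strictly greater than the inserted value down to the next row. The recording tableau Q records, in position (i, j), the step at which that cell was added to P.
  Insert 2 (step 1): P = [2];  Q = [1]
  Insert 8 (step 2): P = [2, 8];  Q = [1, 2]
  Insert 5 (step 3): P = [2, 5] / [8];  Q = [1, 2] / [3]
  Insert 9 (step 4): P = [2, 5, 9] / [8];  Q = [1, 2, 4] / [3]
  Insert 1 (step 5): P = [1, 5, 9] / [2] / [8];  Q = [1, 2, 4] / [3] / [5]
  Insert 7 (step 6): P = [1, 5, 7] / [2, 9] / [8];  Q = [1, 2, 4] / [3, 6] / [5]
  Insert 3 (step 7): P = [1, 3, 7] / [2, 5] / [8, 9];  Q = [1, 2, 4] / [3, 6] / [5, 7]
  Insert 4 (step 8): P = [1, 3, 4] / [2, 5, 7] / [8, 9];  Q = [1, 2, 4] / [3, 6, 8] / [5, 7]
  Insert 6 (step 9): P = [1, 3, 4, 6] / [2, 5, 7] / [8, 9];  Q = [1, 2, 4, 9] / [3, 6, 8] / [5, 7]
Final shape: (4, 3, 2).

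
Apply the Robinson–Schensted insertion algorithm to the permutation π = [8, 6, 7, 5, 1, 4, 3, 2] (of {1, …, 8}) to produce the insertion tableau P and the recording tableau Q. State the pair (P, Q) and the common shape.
P = [1, 2] / [3, 7] / [4] / [5] / [6] / [8];  Q = [1, 3] / [2, 6] / [4] / [5] / [7] / [8];  common shape = (2, 2, 1, 1, 1, 1)

Row-insert the values π_1, π_2, … into P one at a time, bumping the leftmost entry strictly greater than the inserted value down to the next row. The recording tableau Q records, in position (i, j), the step at which that cell was added to P.
  Insert 8 (step 1): P = [8];  Q = [1]
  Insert 6 (step 2): P = [6] / [8];  Q = [1] / [2]
  Insert 7 (step 3): P = [6, 7] / [8];  Q = [1, 3] / [2]
  Insert 5 (step 4): P = [5, 7] / [6] / [8];  Q = [1, 3] / [2] / [4]
  Insert 1 (step 5): P = [1, 7] / [5] / [6] / [8];  Q = [1, 3] / [2] / [4] / [5]
  Insert 4 (step 6): P = [1, 4] / [5, 7] / [6] / [8];  Q = [1, 3] / [2, 6] / [4] / [5]
  Insert 3 (step 7): P = [1, 3] / [4, 7] / [5] / [6] / [8];  Q = [1, 3] / [2, 6] / [4] / [5] / [7]
  Insert 2 (step 8): P = [1, 2] / [3, 7] / [4] / [5] / [6] / [8];  Q = [1, 3] / [2, 6] / [4] / [5] / [7] / [8]
Final shape: (2, 2, 1, 1, 1, 1).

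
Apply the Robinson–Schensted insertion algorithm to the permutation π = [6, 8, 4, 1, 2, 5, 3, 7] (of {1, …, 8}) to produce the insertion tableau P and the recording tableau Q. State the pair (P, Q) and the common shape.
P = [1, 2, 3, 7] / [4, 5] / [6, 8];  Q = [1, 2, 6, 8] / [3, 5] / [4, 7];  common shape = (4, 2, 2)

Row-insert the values π_1, π_2, … into P one at a time, bumping the leftmost entry strictly greater than the inserted value down to the next row. The recording tableau Q records, in position (i, j), the step at which that cell was added to P.
  Insert 6 (step 1): P = [6];  Q = [1]
  Insert 8 (step 2): P = [6, 8];  Q = [1, 2]
  Insert 4 (step 3): P = [4, 8] / [6];  Q = [1, 2] / [3]
  Insert 1 (step 4): P = [1, 8] / [4] / [6];  Q = [1, 2] / [3] / [4]
  Insert 2 (step 5): P = [1, 2] / [4, 8] / [6];  Q = [1, 2] / [3, 5] / [4]
  Insert 5 (step 6): P = [1, 2, 5] / [4, 8] / [6];  Q = [1, 2, 6] / [3, 5] / [4]
  Insert 3 (step 7): P = [1, 2, 3] / [4, 5] / [6, 8];  Q = [1, 2, 6] / [3, 5] / [4, 7]
  Insert 7 (step 8): P = [1, 2, 3, 7] / [4, 5] / [6, 8];  Q = [1, 2, 6, 8] / [3, 5] / [4, 7]
Final shape: (4, 2, 2).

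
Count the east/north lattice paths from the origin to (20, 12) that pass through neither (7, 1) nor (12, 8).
Number of paths = 146604858

Inclusion–exclusion. Total paths: C(32, 20) = 225792840. Through P₁: C(8, 7)·C(24, 13) = 19969152. Through P₂: C(20, 12)·C(12, 8) = 62355150. Since P₁ is strictly southwest of P₂, a monotone path through both must visit P₁ then P₂; paths through both = C(8, 7)·C(12, 5)·C(12, 8) = 3136320. Avoid both = 225792840 − 19969152 − 62355150 + 3136320 = 146604858.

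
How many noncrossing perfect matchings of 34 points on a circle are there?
C_17 = 129644790

These noncrossing handshakes are counted by the Catalan number C_n = (1/(n + 1)) · C(2n, n). For n = 17: C_17 = (1/18) · C(34, 17) = 2333606220/18 = 129644790.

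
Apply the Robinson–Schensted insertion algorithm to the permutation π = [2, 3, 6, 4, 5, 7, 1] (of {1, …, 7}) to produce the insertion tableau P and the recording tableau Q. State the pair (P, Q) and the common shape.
P = [1, 3, 4, 5, 7] / [2] / [6];  Q = [1, 2, 3, 5, 6] / [4] / [7];  common shape = (5, 1, 1)

Row-insert the values π_1, π_2, … into P one at a time, bumping the leftmost entry strictly greater than the inserted value down to the next row. The recording tableau Q records, in position (i, j), the step at which that cell was added to P.
  Insert 2 (step 1): P = [2];  Q = [1]
  Insert 3 (step 2): P = [2, 3];  Q = [1, 2]
  Insert 6 (step 3): P = [2, 3, 6];  Q = [1, 2, 3]
  Insert 4 (step 4): P = [2, 3, 4] / [6];  Q = [1, 2, 3] / [4]
  Insert 5 (step 5): P = [2, 3, 4, 5] / [6];  Q = [1, 2, 3, 5] / [4]
  Insert 7 (step 6): P = [2, 3, 4, 5, 7] / [6];  Q = [1, 2, 3, 5, 6] / [4]
  Insert 1 (step 7): P = [1, 3, 4, 5, 7] / [2] / [6];  Q = [1, 2, 3, 5, 6] / [4] / [7]
Final shape: (5, 1, 1).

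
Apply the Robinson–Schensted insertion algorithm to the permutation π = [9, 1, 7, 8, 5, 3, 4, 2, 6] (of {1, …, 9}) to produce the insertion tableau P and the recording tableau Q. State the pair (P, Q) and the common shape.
P = [1, 2, 4, 6] / [3, 8] / [5] / [7] / [9];  Q = [1, 3, 4, 9] / [2, 7] / [5] / [6] / [8];  common shape = (4, 2, 1, 1, 1)

Row-insert the values π_1, π_2, … into P one at a time, bumping the leftmost entry strictly greater than the inserted value down to the next row. The recording tableau Q records, in position (i, j), the step at which that cell was added to P.
  Insert 9 (step 1): P = [9];  Q = [1]
  Insert 1 (step 2): P = [1] / [9];  Q = [1] / [2]
  Insert 7 (step 3): P = [1, 7] / [9];  Q = [1, 3] / [2]
  Insert 8 (step 4): P = [1, 7, 8] / [9];  Q = [1, 3, 4] / [2]
  Insert 5 (step 5): P = [1, 5, 8] / [7] / [9];  Q = [1, 3, 4] / [2] / [5]
  Insert 3 (step 6): P = [1, 3, 8] / [5] / [7] / [9];  Q = [1, 3, 4] / [2] / [5] / [6]
  Insert 4 (step 7): P = [1, 3, 4] / [5, 8] / [7] / [9];  Q = [1, 3, 4] / [2, 7] / [5] / [6]
  Insert 2 (step 8): P = [1, 2, 4] / [3, 8] / [5] / [7] / [9];  Q = [1, 3, 4] / [2, 7] / [5] / [6] / [8]
  Insert 6 (step 9): P = [1, 2, 4, 6] / [3, 8] / [5] / [7] / [9];  Q = [1, 3, 4, 9] / [2, 7] / [5] / [6] / [8]
Final shape: (4, 2, 1, 1, 1).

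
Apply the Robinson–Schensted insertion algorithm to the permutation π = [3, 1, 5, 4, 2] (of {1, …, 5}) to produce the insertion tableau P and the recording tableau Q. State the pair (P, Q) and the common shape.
P = [1, 2] / [3, 4] / [5];  Q = [1, 3] / [2, 4] / [5];  common shape = (2, 2, 1)

Row-insert the values π_1, π_2, … into P one at a time, bumping the leftmost entry strictly greater than the inserted value down to the next row. The recording tableau Q records, in position (i, j), the step at which that cell was added to P.
  Insert 3 (step 1): P = [3];  Q = [1]
  Insert 1 (step 2): P = [1] / [3];  Q = [1] / [2]
  Insert 5 (step 3): P = [1, 5] / [3];  Q = [1, 3] / [2]
  Insert 4 (step 4): P = [1, 4] / [3, 5];  Q = [1, 3] / [2, 4]
  Insert 2 (step 5): P = [1, 2] / [3, 4] / [5];  Q = [1, 3] / [2, 4] / [5]
Final shape: (2, 2, 1).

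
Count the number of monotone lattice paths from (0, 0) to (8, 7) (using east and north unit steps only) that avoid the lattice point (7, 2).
Number of paths = 6219

Total paths from (0, 0) to (8, 7): C(15, 8) = 6435. Paths through (7, 2): (paths (0, 0) → (7, 2)) × (paths (7, 2) → (8, 7)) = C(9, 7) · C(6, 1) = 36 · 6 = 216. Avoidance count = 6435 − 216 = 6219.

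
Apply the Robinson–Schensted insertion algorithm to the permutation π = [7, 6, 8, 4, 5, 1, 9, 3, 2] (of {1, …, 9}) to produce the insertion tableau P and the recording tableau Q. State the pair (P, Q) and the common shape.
P = [1, 2, 9] / [3, 5] / [4, 8] / [6] / [7];  Q = [1, 3, 7] / [2, 5] / [4, 8] / [6] / [9];  common shape = (3, 2, 2, 1, 1)

Row-insert the values π_1, π_2, … into P one at a time, bumping the leftmost entry strictly greater than the inserted value down to the next row. The recording tableau Q records, in position (i, j), the step at which that cell was added to P.
  Insert 7 (step 1): P = [7];  Q = [1]
  Insert 6 (step 2): P = [6] / [7];  Q = [1] / [2]
  Insert 8 (step 3): P = [6, 8] / [7];  Q = [1, 3] / [2]
  Insert 4 (step 4): P = [4, 8] / [6] / [7];  Q = [1, 3] / [2] / [4]
  Insert 5 (step 5): P = [4, 5] / [6, 8] / [7];  Q = [1, 3] / [2, 5] / [4]
  Insert 1 (step 6): P = [1, 5] / [4, 8] / [6] / [7];  Q = [1, 3] / [2, 5] / [4] / [6]
  Insert 9 (step 7): P = [1, 5, 9] / [4, 8] / [6] / [7];  Q = [1, 3, 7] / [2, 5] / [4] / [6]
  Insert 3 (step 8): P = [1, 3, 9] / [4, 5] / [6, 8] / [7];  Q = [1, 3, 7] / [2, 5] / [4, 8] / [6]
  Insert 2 (step 9): P = [1, 2, 9] / [3, 5] / [4, 8] / [6] / [7];  Q = [1, 3, 7] / [2, 5] / [4, 8] / [6] / [9]
Final shape: (3, 2, 2, 1, 1).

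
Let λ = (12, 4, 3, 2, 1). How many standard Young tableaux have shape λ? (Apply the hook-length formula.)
# SYT of shape (12, 4, 3, 2, 1) = 219490128

Hook-length formula: f^λ = n! / Π hook(c), product over all cells c of the Young diagram. For λ = (12, 4, 3, 2, 1), n = 22 boxes. Hook lengths by row (left-to-right, top-to-bottom): [16, 14, 12, 10, 8, 7, 6, 5, 4, 3, 2, 1]; [7, 5, 3, 1]; [5, 3, 1]; [3, 1]; [1]. Product of hooks = 5120962560000. So f^λ = 22! / 5120962560000 = 1124000727777607680000 / 5120962560000 = 219490128.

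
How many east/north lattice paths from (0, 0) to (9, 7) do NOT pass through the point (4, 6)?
Number of paths = 10180

Total paths from (0, 0) to (9, 7): C(16, 9) = 11440. Paths through (4, 6): (paths (0, 0) → (4, 6)) × (paths (4, 6) → (9, 7)) = C(10, 4) · C(6, 5) = 210 · 6 = 1260. Avoidance count = 11440 − 1260 = 10180.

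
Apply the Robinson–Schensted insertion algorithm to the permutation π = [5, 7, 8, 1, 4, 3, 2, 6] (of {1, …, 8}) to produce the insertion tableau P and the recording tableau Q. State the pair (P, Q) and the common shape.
P = [1, 2, 6] / [3, 7, 8] / [4] / [5];  Q = [1, 2, 3] / [4, 5, 8] / [6] / [7];  common shape = (3, 3, 1, 1)

Row-insert the values π_1, π_2, … into P one at a time, bumping the leftmost entry strictly greater than the inserted value down to the next row. The recording tableau Q records, in position (i, j), the step at which that cell was added to P.
  Insert 5 (step 1): P = [5];  Q = [1]
  Insert 7 (step 2): P = [5, 7];  Q = [1, 2]
  Insert 8 (step 3): P = [5, 7, 8];  Q = [1, 2, 3]
  Insert 1 (step 4): P = [1, 7, 8] / [5];  Q = [1, 2, 3] / [4]
  Insert 4 (step 5): P = [1, 4, 8] / [5, 7];  Q = [1, 2, 3] / [4, 5]
  Insert 3 (step 6): P = [1, 3, 8] / [4, 7] / [5];  Q = [1, 2, 3] / [4, 5] / [6]
  Insert 2 (step 7): P = [1, 2, 8] / [3, 7] / [4] / [5];  Q = [1, 2, 3] / [4, 5] / [6] / [7]
  Insert 6 (step 8): P = [1, 2, 6] / [3, 7, 8] / [4] / [5];  Q = [1, 2, 3] / [4, 5, 8] / [6] / [7]
Final shape: (3, 3, 1, 1).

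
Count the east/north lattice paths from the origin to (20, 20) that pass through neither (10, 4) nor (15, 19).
Number of paths = 121486793989

Inclusion–exclusion. Total paths: C(40, 20) = 137846528820. Through P₁: C(14, 10)·C(26, 10) = 5317046735. Through P₂: C(34, 15)·C(6, 5) = 11135805120. Since P₁ is strictly southwest of P₂, a monotone path through both must visit P₁ then P₂; paths through both = C(14, 10)·C(20, 5)·C(6, 5) = 93117024. Avoid both = 137846528820 − 5317046735 − 11135805120 + 93117024 = 121486793989.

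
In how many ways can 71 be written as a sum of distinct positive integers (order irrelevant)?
q(71) = 32992

A partition into distinct parts is a strictly decreasing sequence summing to n. The recurrence d(n, m) = d(n, m−1) + d(n−m, m−1) (use part m at most once) with q(n) = d(n, n) gives q(71) = 32992. (Euler's theorem: # distinct-part partitions = # odd-part partitions.)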